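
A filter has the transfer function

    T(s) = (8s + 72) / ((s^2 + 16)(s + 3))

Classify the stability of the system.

marginally stable

The poles can be read from the denominator factors: s = 4j, -4j, -3.
Since the simple pole(s) at s = ±4j lie on the jω-axis with none in the right half-plane, the system is marginally stable.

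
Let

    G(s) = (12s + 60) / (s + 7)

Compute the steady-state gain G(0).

Set s = 0: G(0) = (60) / (7) = 60/7.

G(0) = 60/7 ≈ 8.571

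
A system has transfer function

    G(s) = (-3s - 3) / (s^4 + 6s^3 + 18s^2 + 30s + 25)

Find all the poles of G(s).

The poles are the roots of the denominator s^4 + 6s^3 + 18s^2 + 30s + 25 = 0.
No real roots exist; factor into two real quadratics: (s^2 + 2s + 5)(s^2 + 4s + 5) = 0.
Each quadratic gives a conjugate pair via the quadratic formula.

s = -1 ± 2j, -2 ± j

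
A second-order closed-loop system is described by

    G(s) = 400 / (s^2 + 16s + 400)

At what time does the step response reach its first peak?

Comparing s^2 + 16s + 400 to s^2 + 2ζωₙs + ωₙ²: ωₙ = 20 rad/s and ζ = 16/(2·20) = 0.4.
ζωₙ = 16/2 = 8, so ω_d = ωₙ√(1−ζ²) = √(ωₙ² − (ζωₙ)²) = √(400 − 8²) = √336 ≈ 18.33 rad/s.
t_p = π/ω_d = π/18.33 ≈ 0.1714 s.

t_p ≈ 0.1714 s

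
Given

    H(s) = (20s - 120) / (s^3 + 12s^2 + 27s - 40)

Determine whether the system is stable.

unstable

The denominator s^3 + 12s^2 + 27s - 40 factors as (s - 1)(s + 5)(s + 8), giving poles at s = 1, -5, -8.
Since the pole(s) at s = 1 lie in the right half-plane, the system is unstable.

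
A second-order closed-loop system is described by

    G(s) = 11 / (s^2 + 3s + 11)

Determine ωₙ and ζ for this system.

Compare the denominator to the standard form s^2 + 2ζωₙs + ωₙ².
ωₙ² = 11, so ωₙ = √11 ≈ 3.317 rad/s.
2ζωₙ = 3, so ζ = 3/(2·√11) ≈ 0.4523.

ωₙ ≈ 3.317 rad/s, ζ ≈ 0.4523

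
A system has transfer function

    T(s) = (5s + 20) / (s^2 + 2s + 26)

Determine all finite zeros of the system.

Set the numerator to zero: 5s + 20 = 0, i.e. 5·(s + 4) = 0.
So s = -4.

s = -4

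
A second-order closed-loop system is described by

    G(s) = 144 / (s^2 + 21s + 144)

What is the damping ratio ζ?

Compare the denominator to the standard form s^2 + 2ζωₙs + ωₙ².
ωₙ² = 144, so ωₙ = 12 rad/s.
2ζωₙ = 21, so ζ = 21/(2·12) = 0.875.

ζ = 0.875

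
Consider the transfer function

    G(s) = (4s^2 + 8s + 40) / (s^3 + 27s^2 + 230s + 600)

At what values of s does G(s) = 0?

Set the numerator to zero: 4s^2 + 8s + 40 = 0, i.e. 4·(s^2 + 2s + 10) = 0.
Factoring: (s^2 + 2s + 10) = 0.

s = -1 ± 3j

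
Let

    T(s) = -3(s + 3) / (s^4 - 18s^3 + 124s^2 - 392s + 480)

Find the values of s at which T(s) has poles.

The poles are the roots of the denominator s^4 - 18s^3 + 124s^2 - 392s + 480 = 0.
Trying s = 4: the polynomial evaluates to 0, so (s - 4) is a factor.
Dividing out leaves s^3 - 14s^2 + 68s - 120 = 0.
This factors further as (s^2 - 8s + 20)(s - 6) = 0.

s = 4 ± 2j, 4, 6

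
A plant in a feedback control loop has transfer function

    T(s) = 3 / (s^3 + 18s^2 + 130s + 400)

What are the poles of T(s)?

The poles are the roots of the denominator s^3 + 18s^2 + 130s + 400 = 0.
Trying s = -8: the polynomial evaluates to 0, so (s + 8) is a factor.
Dividing out leaves s^2 + 10s + 50 = 0.
The quadratic formula then gives s = -5 ± 5j.

s = -5 ± 5j, -8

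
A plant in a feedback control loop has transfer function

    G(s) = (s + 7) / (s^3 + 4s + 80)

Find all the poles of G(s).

s = 2 ± 4j, -4

The poles are the roots of the denominator s^3 + 4s + 80 = 0.
Trying s = -4: the polynomial evaluates to 0, so (s + 4) is a factor.
Dividing out leaves s^2 - 4s + 20 = 0.
The quadratic formula then gives s = 2 ± 4j.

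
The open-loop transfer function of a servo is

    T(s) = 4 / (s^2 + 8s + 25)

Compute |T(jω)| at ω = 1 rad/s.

Substitute s = j1: numerator = 4, denominator = 24 + j8.
|T(j1)| = |4| / |24 + j8| = 4 / 25.298 ≈ 0.1581.

|T(j1)| ≈ 0.1581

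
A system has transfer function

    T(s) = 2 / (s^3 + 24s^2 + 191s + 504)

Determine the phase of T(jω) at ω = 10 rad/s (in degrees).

∠T(j10) ≈ -154.4°

At s = j10: numerator = 2, denominator = -1896 + j910.
∠T = ∠num − ∠den = 0° − (154.36°) = -154.4°.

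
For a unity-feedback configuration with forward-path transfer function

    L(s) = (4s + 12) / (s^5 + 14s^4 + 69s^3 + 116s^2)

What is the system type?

Type 2

Factor s from the denominator: s^5 + 14s^4 + 69s^3 + 116s^2 = s^2·(s^3 + 14s^2 + 69s + 116).
There are 2 poles at the origin, so the system is Type 2.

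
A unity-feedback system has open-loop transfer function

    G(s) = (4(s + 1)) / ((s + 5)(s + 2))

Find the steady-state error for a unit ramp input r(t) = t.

G(s) has no poles at the origin.
This is a Type 0 system; Kv = lim_{s→0} s·G(s) = 0, so the steady-state error for a ramp input is infinite.

e_ss = ∞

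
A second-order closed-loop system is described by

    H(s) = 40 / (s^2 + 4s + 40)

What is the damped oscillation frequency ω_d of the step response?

Comparing s^2 + 4s + 40 to s^2 + 2ζωₙs + ωₙ²: ωₙ = √40 ≈ 6.325 rad/s and ζ = 4/(2·√40) ≈ 0.3162.
ζωₙ = 4/2 = 2, so ω_d = ωₙ√(1−ζ²) = √(ωₙ² − (ζωₙ)²) = √(40 − 2²) = √36 = 6 rad/s.

ω_d = 6 rad/s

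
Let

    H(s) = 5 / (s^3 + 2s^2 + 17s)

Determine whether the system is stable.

The denominator s^3 + 2s^2 + 17s factors as s(s^2 + 2s + 17), giving poles at s = 0, -1 ± 4j.
Since the simple pole(s) at s = 0 lie on the jω-axis with none in the right half-plane, the system is marginally stable.

marginally stable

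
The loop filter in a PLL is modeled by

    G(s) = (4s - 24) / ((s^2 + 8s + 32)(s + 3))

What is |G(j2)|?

Substitute s = j2: numerator = -24 + j8, denominator = 52 + j104.
|G(j2)| = |-24 + j8| / |52 + j104| = 25.298 / 116.28 ≈ 0.2176.

|G(j2)| ≈ 0.2176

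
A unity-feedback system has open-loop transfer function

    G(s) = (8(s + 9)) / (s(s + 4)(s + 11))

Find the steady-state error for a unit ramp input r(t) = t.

e_ss = 0.6111

G(s) has one pole at the origin.
This is a Type 1 system. Kv = lim_{s→0} s·G(s) = 72/44 = 18/11.
e_ss = 1/Kv = 1/(18/11) = 11/18 ≈ 0.6111.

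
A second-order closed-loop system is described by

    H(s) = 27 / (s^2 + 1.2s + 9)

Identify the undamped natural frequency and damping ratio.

Compare the denominator to the standard form s^2 + 2ζωₙs + ωₙ².
ωₙ² = 9, so ωₙ = 3 rad/s.
2ζωₙ = 1.2, so ζ = 1.2/(2·3) = 0.2.

ωₙ = 3 rad/s, ζ = 0.2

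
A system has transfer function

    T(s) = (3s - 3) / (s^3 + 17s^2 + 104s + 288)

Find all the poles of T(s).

The poles are the roots of the denominator s^3 + 17s^2 + 104s + 288 = 0.
Trying s = -9: the polynomial evaluates to 0, so (s + 9) is a factor.
Dividing out leaves s^2 + 8s + 32 = 0.
The quadratic formula then gives s = -4 ± 4j.

s = -4 ± 4j, -9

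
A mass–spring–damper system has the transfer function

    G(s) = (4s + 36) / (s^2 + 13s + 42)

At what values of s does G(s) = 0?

s = -9

Set the numerator to zero: 4s + 36 = 0, i.e. 4·(s + 9) = 0.
So s = -9.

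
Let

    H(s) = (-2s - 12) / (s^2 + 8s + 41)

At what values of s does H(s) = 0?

s = -6

Set the numerator to zero: -2s - 12 = 0, i.e. -2·(s + 6) = 0.
So s = -6.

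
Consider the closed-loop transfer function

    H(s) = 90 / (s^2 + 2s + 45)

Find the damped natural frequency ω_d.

ω_d ≈ 6.633 rad/s

Comparing s^2 + 2s + 45 to s^2 + 2ζωₙs + ωₙ²: ωₙ = √45 ≈ 6.708 rad/s and ζ = 2/(2·√45) ≈ 0.1491.
ζωₙ = 2/2 = 1, so ω_d = ωₙ√(1−ζ²) = √(ωₙ² − (ζωₙ)²) = √(45 − 1²) = √44 ≈ 6.633 rad/s.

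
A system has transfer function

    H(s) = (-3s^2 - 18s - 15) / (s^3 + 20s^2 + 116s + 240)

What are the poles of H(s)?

The poles are the roots of the denominator s^3 + 20s^2 + 116s + 240 = 0.
Trying s = -12: the polynomial evaluates to 0, so (s + 12) is a factor.
Dividing out leaves s^2 + 8s + 20 = 0.
The quadratic formula then gives s = -4 ± 2j.

s = -12, -4 ± 2j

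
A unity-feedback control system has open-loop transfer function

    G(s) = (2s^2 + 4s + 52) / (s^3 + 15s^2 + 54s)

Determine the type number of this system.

Type 1

Factor s from the denominator: s^3 + 15s^2 + 54s = s·(s^2 + 15s + 54).
There is 1 pole at the origin, so the system is Type 1.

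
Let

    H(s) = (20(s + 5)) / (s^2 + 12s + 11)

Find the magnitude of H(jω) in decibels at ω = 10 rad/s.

|H(j10)|_dB ≈ 3.50 dB

Substitute s = j10: numerator = 100 + j200, denominator = -89 + j120.
|H(j10)| = |100 + j200| / |-89 + j120| = 223.61 / 149.40 ≈ 1.497.
In decibels: 20·log₁₀(1.497) ≈ 3.50 dB.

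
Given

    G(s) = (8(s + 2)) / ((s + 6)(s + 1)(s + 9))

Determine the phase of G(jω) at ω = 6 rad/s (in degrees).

At s = j6: numerator = 16 + j48, denominator = -522 + j198.
∠G = ∠num − ∠den = 71.565° − (159.23°) = -87.66°.

∠G(j6) ≈ -87.66°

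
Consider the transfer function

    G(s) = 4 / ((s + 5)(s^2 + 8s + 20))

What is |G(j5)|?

Substitute s = j5: numerator = 4, denominator = -225 + j175.
|G(j5)| = |4| / |-225 + j175| = 4 / 285.04 ≈ 0.01403.

|G(j5)| ≈ 0.01403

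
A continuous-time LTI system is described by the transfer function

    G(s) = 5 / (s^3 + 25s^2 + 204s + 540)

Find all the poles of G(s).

The poles are the roots of the denominator s^3 + 25s^2 + 204s + 540 = 0.
Trying s = -9: the polynomial evaluates to 0, so (s + 9) is a factor.
Dividing out leaves s^2 + 16s + 60 = 0.
Factoring the quadratic: (s + 10)(s + 6) = 0.

s = -9, -10, -6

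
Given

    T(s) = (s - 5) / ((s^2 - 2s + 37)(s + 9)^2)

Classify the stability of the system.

unstable

The poles can be read from the denominator factors: s = 1 ± 6j, -9, -9.
Since the pole(s) at s = 1 ± 6j lie in the right half-plane, the system is unstable.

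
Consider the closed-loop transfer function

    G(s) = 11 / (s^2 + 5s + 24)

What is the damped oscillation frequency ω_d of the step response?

Comparing s^2 + 5s + 24 to s^2 + 2ζωₙs + ωₙ²: ωₙ = √24 ≈ 4.899 rad/s and ζ = 5/(2·√24) ≈ 0.5103.
ζωₙ = 5/2 = 2.5, so ω_d = ωₙ√(1−ζ²) = √(ωₙ² − (ζωₙ)²) = √(24 − 2.5²) = √17.75 ≈ 4.213 rad/s.

ω_d ≈ 4.213 rad/s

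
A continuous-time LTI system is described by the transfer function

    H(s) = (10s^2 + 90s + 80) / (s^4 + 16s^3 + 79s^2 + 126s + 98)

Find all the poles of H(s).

s = -7, -1 ± j, -7

The poles are the roots of the denominator s^4 + 16s^3 + 79s^2 + 126s + 98 = 0.
Trying s = -7: the polynomial evaluates to 0, so (s + 7) is a factor.
Dividing out leaves s^3 + 9s^2 + 16s + 14 = 0.
This factors further as (s^2 + 2s + 2)(s + 7) = 0.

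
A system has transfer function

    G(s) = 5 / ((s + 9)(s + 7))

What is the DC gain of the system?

At s = 0 each factor (s + a) contributes a and each (s^2 + bs + c) contributes c.
G(0) = 5·1 / ((9) · (7)) = 5/63 = 5/63.

G(0) = 5/63 ≈ 0.07937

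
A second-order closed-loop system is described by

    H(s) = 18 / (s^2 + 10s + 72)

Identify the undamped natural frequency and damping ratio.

Compare the denominator to the standard form s^2 + 2ζωₙs + ωₙ².
ωₙ² = 72, so ωₙ = √72 ≈ 8.485 rad/s.
2ζωₙ = 10, so ζ = 10/(2·√72) ≈ 0.5893.
With ζ = 0.5893 the response is underdamped.

ωₙ ≈ 8.485 rad/s, ζ ≈ 0.5893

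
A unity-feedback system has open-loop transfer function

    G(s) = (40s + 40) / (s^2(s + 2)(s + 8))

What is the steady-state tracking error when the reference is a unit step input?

G(s) has 2 poles at the origin.
This is a Type 2 system; for a step input the steady-state error is zero.

e_ss = 0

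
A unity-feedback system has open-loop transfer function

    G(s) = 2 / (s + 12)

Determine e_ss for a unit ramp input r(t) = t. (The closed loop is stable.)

G(s) has no poles at the origin.
This is a Type 0 system; Kv = lim_{s→0} s·G(s) = 0, so the steady-state error for a ramp input is infinite.

e_ss = ∞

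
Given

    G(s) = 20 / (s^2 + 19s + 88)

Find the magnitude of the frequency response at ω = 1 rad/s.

Substitute s = j1: numerator = 20, denominator = 87 + j19.
|G(j1)| = |20| / |87 + j19| = 20 / 89.051 ≈ 0.2246.

|G(j1)| ≈ 0.2246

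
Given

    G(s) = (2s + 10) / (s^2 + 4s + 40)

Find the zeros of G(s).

s = -5

Set the numerator to zero: 2s + 10 = 0, i.e. 2·(s + 5) = 0.
So s = -5.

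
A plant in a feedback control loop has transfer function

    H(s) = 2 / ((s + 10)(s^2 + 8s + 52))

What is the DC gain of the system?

At s = 0 each factor (s + a) contributes a and each (s^2 + bs + c) contributes c.
H(0) = 2·1 / ((10) · (52)) = 2/520 = 1/260.

H(0) = 1/260 ≈ 0.003846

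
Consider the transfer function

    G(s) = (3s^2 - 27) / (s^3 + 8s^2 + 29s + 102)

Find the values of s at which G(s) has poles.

The poles are the roots of the denominator s^3 + 8s^2 + 29s + 102 = 0.
Trying s = -6: the polynomial evaluates to 0, so (s + 6) is a factor.
Dividing out leaves s^2 + 2s + 17 = 0.
The quadratic formula then gives s = -1 ± 4j.

s = -1 ± 4j, -6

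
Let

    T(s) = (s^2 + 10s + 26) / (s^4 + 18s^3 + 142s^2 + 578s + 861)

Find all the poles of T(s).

The poles are the roots of the denominator s^4 + 18s^3 + 142s^2 + 578s + 861 = 0.
Trying s = -7: the polynomial evaluates to 0, so (s + 7) is a factor.
Dividing out leaves s^3 + 11s^2 + 65s + 123 = 0.
This factors further as (s^2 + 8s + 41)(s + 3) = 0.

s = -4 + 5j, -4 - 5j, -7, -3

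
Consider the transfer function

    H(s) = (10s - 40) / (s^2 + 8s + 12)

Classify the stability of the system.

stable

The denominator s^2 + 8s + 12 factors as (s + 2)(s + 6), giving poles at s = -2, -6.
Since all poles lie strictly in the left half-plane, the system is stable.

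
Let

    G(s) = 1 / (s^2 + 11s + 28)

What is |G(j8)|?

|G(j8)| ≈ 0.01052

Substitute s = j8: numerator = 1, denominator = -36 + j88.
|G(j8)| = |1| / |-36 + j88| = 1 / 95.079 ≈ 0.01052.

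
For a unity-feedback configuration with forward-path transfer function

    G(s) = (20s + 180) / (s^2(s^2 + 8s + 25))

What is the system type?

The denominator has 2 factors of s at the origin (free integrators), so this is a Type 2 system.

Type 2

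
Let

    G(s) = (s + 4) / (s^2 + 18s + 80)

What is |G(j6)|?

Substitute s = j6: numerator = 4 + j6, denominator = 44 + j108.
|G(j6)| = |4 + j6| / |44 + j108| = 7.2111 / 116.62 ≈ 0.06183.

|G(j6)| ≈ 0.06183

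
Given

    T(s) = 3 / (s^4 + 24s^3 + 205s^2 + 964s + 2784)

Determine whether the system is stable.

The denominator s^4 + 24s^3 + 205s^2 + 964s + 2784 factors as (s + 8)(s^2 + 4s + 29)(s + 12), giving poles at s = -8, -2 ± 5j, -12.
Since all poles lie strictly in the left half-plane, the system is stable.

stable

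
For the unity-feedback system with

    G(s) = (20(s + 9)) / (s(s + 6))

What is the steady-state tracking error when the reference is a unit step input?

G(s) has one pole at the origin.
This is a Type 1 system; for a step input the steady-state error is zero.

e_ss = 0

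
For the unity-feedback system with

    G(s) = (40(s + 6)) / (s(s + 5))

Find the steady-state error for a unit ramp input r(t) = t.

G(s) has one pole at the origin.
This is a Type 1 system. Kv = lim_{s→0} s·G(s) = 240/5 = 48.
e_ss = 1/Kv = 1/(48) = 1/48 ≈ 0.02083.

e_ss = 0.02083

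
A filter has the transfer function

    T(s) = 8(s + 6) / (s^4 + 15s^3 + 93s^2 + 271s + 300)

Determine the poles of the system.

s = -4, -3, -4 ± 3j

The poles are the roots of the denominator s^4 + 15s^3 + 93s^2 + 271s + 300 = 0.
Trying s = -4: the polynomial evaluates to 0, so (s + 4) is a factor.
Dividing out leaves s^3 + 11s^2 + 49s + 75 = 0.
This factors further as (s + 3)(s^2 + 8s + 25) = 0.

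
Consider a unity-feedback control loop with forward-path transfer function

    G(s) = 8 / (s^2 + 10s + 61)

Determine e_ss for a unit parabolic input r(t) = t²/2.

G(s) has no poles at the origin.
This is a Type 0 system; Ka = lim_{s→0} s^2·G(s) = 0, so the steady-state error for a parabola input is infinite.

e_ss = ∞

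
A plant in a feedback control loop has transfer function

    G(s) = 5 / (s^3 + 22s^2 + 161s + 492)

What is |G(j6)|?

Substitute s = j6: numerator = 5, denominator = -300 + j750.
|G(j6)| = |5| / |-300 + j750| = 5 / 807.77 ≈ 0.006190.

|G(j6)| ≈ 0.006190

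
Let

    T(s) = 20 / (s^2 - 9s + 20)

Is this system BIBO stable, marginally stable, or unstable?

The denominator s^2 - 9s + 20 factors as (s - 5)(s - 4), giving poles at s = 5, 4.
Since the pole(s) at s = 5, 4 lie in the right half-plane, the system is unstable.

unstable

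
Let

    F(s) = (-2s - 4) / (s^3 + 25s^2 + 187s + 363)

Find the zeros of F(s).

s = -2

Set the numerator to zero: -2s - 4 = 0, i.e. -2·(s + 2) = 0.
So s = -2.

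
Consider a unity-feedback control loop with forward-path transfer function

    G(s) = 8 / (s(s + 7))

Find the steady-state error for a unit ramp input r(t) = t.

e_ss = 0.8750

G(s) has one pole at the origin.
This is a Type 1 system. Kv = lim_{s→0} s·G(s) = 8/7.
e_ss = 1/Kv = 1/(8/7) = 7/8 ≈ 0.8750.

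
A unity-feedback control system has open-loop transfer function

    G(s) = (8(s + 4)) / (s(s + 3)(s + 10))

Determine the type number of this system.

The denominator has 1 factor of s at the origin (free integrator), so this is a Type 1 system.

Type 1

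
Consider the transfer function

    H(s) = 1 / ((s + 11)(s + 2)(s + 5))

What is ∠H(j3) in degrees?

∠H(j3) ≈ -102.5°

At s = j3: numerator = 1, denominator = -52 + j234.
∠H = ∠num − ∠den = 0° − (102.53°) = -102.5°.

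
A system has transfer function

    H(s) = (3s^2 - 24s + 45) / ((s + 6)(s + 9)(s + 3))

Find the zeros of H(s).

s = 5, 3

Set the numerator to zero: 3s^2 - 24s + 45 = 0, i.e. 3·(s^2 - 8s + 15) = 0.
Factoring: (s - 5)(s - 3) = 0.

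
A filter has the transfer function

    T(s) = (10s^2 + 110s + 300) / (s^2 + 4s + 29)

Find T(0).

T(0) = 300/29 ≈ 10.34

Set s = 0: T(0) = (300) / (29) = 300/29.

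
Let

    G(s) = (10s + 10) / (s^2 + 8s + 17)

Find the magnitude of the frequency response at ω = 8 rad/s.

|G(j8)| ≈ 1.015

Substitute s = j8: numerator = 10 + j80, denominator = -47 + j64.
|G(j8)| = |10 + j80| / |-47 + j64| = 80.623 / 79.404 ≈ 1.015.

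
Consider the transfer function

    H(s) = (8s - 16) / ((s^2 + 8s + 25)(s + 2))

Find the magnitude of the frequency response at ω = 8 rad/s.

|H(j8)| ≈ 0.1067

Substitute s = j8: numerator = -16 + j64, denominator = -590 - j184.
|H(j8)| = |-16 + j64| / |-590 - j184| = 65.970 / 618.03 ≈ 0.1067.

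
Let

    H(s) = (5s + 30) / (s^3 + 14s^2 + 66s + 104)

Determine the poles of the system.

s = -5 ± j, -4

The poles are the roots of the denominator s^3 + 14s^2 + 66s + 104 = 0.
Trying s = -4: the polynomial evaluates to 0, so (s + 4) is a factor.
Dividing out leaves s^2 + 10s + 26 = 0.
The quadratic formula then gives s = -5 ± 1j.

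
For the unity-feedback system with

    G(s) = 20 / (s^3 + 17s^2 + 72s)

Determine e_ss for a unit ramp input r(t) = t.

e_ss = 3.600

G(s) has one pole at the origin.
This is a Type 1 system. Kv = lim_{s→0} s·G(s) = 20/72 = 5/18.
e_ss = 1/Kv = 1/(5/18) = 18/5 ≈ 3.600.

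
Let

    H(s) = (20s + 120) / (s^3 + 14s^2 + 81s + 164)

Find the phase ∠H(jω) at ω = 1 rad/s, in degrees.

∠H(j1) ≈ -18.61°

At s = j1: numerator = 120 + j20, denominator = 150 + j80.
∠H = ∠num − ∠den = 9.4623° − (28.072°) = -18.61°.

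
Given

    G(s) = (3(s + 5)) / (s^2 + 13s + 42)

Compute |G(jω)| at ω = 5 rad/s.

Substitute s = j5: numerator = 15 + j15, denominator = 17 + j65.
|G(j5)| = |15 + j15| / |17 + j65| = 21.213 / 67.186 ≈ 0.3157.

|G(j5)| ≈ 0.3157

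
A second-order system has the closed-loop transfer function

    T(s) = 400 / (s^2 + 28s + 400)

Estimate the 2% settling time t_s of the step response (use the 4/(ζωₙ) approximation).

Comparing s^2 + 28s + 400 to s^2 + 2ζωₙs + ωₙ²: ωₙ = 20 rad/s and ζ = 28/(2·20) = 0.7.
ζωₙ = 28/2 = 14, so t_s ≈ 4/(ζωₙ) = 4/14 ≈ 0.2857 s.

t_s ≈ 0.2857 s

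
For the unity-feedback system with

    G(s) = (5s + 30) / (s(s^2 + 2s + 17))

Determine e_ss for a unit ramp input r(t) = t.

e_ss = 0.5667

G(s) has one pole at the origin.
This is a Type 1 system. Kv = lim_{s→0} s·G(s) = 30/17.
e_ss = 1/Kv = 1/(30/17) = 17/30 ≈ 0.5667.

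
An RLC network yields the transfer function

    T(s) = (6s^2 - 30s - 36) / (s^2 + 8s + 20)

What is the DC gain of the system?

T(0) = -9/5 ≈ -1.800

Set s = 0: T(0) = (-36) / (20) = -9/5.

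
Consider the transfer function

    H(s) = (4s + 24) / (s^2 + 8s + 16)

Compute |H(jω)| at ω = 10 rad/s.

Substitute s = j10: numerator = 24 + j40, denominator = -84 + j80.
|H(j10)| = |24 + j40| / |-84 + j80| = 46.648 / 116 ≈ 0.4021.

|H(j10)| ≈ 0.4021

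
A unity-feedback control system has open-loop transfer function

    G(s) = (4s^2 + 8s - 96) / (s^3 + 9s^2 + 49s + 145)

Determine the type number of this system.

Type 0

The denominator has no factor of s at the origin — no free integrator — so this is a Type 0 system.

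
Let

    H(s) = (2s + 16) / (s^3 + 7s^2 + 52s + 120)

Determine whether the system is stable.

stable

The denominator s^3 + 7s^2 + 52s + 120 factors as (s^2 + 4s + 40)(s + 3), giving poles at s = -2 ± 6j, -3.
Since all poles lie strictly in the left half-plane, the system is stable.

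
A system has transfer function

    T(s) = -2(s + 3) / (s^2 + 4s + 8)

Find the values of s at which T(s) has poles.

The poles are the roots of the denominator s^2 + 4s + 8 = 0.
Using the quadratic formula: s = (-4 ± √(-16))/2 = -2 ± 2j.

s = -2 ± 2j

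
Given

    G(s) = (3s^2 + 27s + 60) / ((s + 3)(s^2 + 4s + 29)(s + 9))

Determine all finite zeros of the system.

Set the numerator to zero: 3s^2 + 27s + 60 = 0, i.e. 3·(s^2 + 9s + 20) = 0.
Factoring: (s + 4)(s + 5) = 0.

s = -4, -5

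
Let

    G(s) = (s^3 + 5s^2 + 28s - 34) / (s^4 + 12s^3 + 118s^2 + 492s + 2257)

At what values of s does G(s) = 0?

s = 1, -3 ± 5j

Set the numerator to zero: s^3 + 5s^2 + 28s - 34 = 0.
Factoring: (s - 1)(s^2 + 6s + 34) = 0.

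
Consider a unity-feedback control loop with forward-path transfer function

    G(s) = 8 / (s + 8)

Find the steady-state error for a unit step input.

e_ss = 0.5000

G(s) has no poles at the origin.
This is a Type 0 system. Kp = lim_{s→0} G(s) = 8/8 = 1.
e_ss = 1/(1 + Kp) = 1/(1 + 1) = 1/2 ≈ 0.5000.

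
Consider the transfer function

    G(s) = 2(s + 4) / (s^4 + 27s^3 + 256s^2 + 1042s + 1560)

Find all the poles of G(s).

The poles are the roots of the denominator s^4 + 27s^3 + 256s^2 + 1042s + 1560 = 0.
Trying s = -5: the polynomial evaluates to 0, so (s + 5) is a factor.
Dividing out leaves s^3 + 22s^2 + 146s + 312 = 0.
This factors further as (s^2 + 10s + 26)(s + 12) = 0.

s = -5 ± j, -5, -12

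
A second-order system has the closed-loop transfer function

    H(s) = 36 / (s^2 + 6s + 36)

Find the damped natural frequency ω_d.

Comparing s^2 + 6s + 36 to s^2 + 2ζωₙs + ωₙ²: ωₙ = 6 rad/s and ζ = 6/(2·6) = 0.5.
ζωₙ = 6/2 = 3, so ω_d = ωₙ√(1−ζ²) = √(ωₙ² − (ζωₙ)²) = √(36 − 3²) = √27 ≈ 5.196 rad/s.

ω_d ≈ 5.196 rad/s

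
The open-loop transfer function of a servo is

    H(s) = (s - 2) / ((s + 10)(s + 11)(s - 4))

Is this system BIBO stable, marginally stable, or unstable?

The poles can be read from the denominator factors: s = -10, -11, 4.
Since the pole(s) at s = 4 lie in the right half-plane, the system is unstable.

unstable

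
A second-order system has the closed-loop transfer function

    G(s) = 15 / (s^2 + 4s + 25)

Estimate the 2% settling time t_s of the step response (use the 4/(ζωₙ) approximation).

t_s ≈ 2 s

Comparing s^2 + 4s + 25 to s^2 + 2ζωₙs + ωₙ²: ωₙ = 5 rad/s and ζ = 4/(2·5) = 0.4.
ζωₙ = 4/2 = 2, so t_s ≈ 4/(ζωₙ) = 4/2 = 2 s.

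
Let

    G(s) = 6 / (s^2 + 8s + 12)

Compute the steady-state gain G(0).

G(0) = 1/2 ≈ 0.5000

Set s = 0: G(0) = (6) / (12) = 1/2.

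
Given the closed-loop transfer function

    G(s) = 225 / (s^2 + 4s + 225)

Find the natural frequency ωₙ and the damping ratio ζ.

Compare the denominator to the standard form s^2 + 2ζωₙs + ωₙ².
ωₙ² = 225, so ωₙ = 15 rad/s.
2ζωₙ = 4, so ζ = 4/(2·15) ≈ 0.1333.

ωₙ = 15 rad/s, ζ ≈ 0.1333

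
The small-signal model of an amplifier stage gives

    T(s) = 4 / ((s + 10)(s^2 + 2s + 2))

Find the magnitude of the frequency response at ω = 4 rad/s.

Substitute s = j4: numerator = 4, denominator = -172 + j24.
|T(j4)| = |4| / |-172 + j24| = 4 / 173.67 ≈ 0.02303.

|T(j4)| ≈ 0.02303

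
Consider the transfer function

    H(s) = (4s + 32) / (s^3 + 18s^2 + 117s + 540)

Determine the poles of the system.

s = -3 ± 6j, -12

The poles are the roots of the denominator s^3 + 18s^2 + 117s + 540 = 0.
Trying s = -12: the polynomial evaluates to 0, so (s + 12) is a factor.
Dividing out leaves s^2 + 6s + 45 = 0.
The quadratic formula then gives s = -3 ± 6j.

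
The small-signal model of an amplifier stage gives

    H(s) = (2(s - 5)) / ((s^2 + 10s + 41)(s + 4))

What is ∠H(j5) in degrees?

At s = j5: numerator = -10 + j10, denominator = -186 + j280.
∠H = ∠num − ∠den = 135° − (123.60°) = 11.40°.

∠H(j5) ≈ 11.40°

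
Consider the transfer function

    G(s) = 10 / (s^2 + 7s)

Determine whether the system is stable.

The denominator s^2 + 7s factors as s(s + 7), giving poles at s = 0, -7.
Since the simple pole(s) at s = 0 lie on the jω-axis with none in the right half-plane, the system is marginally stable.

marginally stable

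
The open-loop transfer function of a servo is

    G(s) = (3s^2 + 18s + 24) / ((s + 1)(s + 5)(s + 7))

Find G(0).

Set s = 0: G(0) = (24) / (35) = 24/35.

G(0) = 24/35 ≈ 0.6857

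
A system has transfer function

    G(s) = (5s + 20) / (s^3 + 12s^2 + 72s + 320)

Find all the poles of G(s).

s = -2 ± 6j, -8

The poles are the roots of the denominator s^3 + 12s^2 + 72s + 320 = 0.
Trying s = -8: the polynomial evaluates to 0, so (s + 8) is a factor.
Dividing out leaves s^2 + 4s + 40 = 0.
The quadratic formula then gives s = -2 ± 6j.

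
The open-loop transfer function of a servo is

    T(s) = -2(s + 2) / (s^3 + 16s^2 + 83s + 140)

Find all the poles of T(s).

s = -7, -4, -5

The poles are the roots of the denominator s^3 + 16s^2 + 83s + 140 = 0.
Trying s = -7: the polynomial evaluates to 0, so (s + 7) is a factor.
Dividing out leaves s^2 + 9s + 20 = 0.
Factoring the quadratic: (s + 4)(s + 5) = 0.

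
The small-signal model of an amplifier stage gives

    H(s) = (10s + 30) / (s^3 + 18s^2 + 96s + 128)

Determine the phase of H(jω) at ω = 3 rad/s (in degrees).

At s = j3: numerator = 30 + j30, denominator = -34 + j261.
∠H = ∠num − ∠den = 45° − (97.422°) = -52.42°.

∠H(j3) ≈ -52.42°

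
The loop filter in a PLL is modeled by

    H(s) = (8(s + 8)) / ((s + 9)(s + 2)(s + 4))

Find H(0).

At s = 0 each factor (s + a) contributes a and each (s^2 + bs + c) contributes c.
H(0) = 8·(8) / ((9) · (2) · (4)) = 64/72 = 8/9.

H(0) = 8/9 ≈ 0.8889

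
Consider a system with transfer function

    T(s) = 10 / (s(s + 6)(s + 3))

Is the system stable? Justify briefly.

The poles can be read from the denominator factors: s = 0, -6, -3.
Since the simple pole(s) at s = 0 lie on the jω-axis with none in the right half-plane, the system is marginally stable.

marginally stable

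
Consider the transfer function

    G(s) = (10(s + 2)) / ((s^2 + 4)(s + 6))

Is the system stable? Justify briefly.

marginally stable

The poles can be read from the denominator factors: s = 2j, -2j, -6.
Since the simple pole(s) at s = ±2j lie on the jω-axis with none in the right half-plane, the system is marginally stable.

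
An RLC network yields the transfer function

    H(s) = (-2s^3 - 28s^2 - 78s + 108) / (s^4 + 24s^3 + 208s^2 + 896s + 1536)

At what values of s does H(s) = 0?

Set the numerator to zero: -2s^3 - 28s^2 - 78s + 108 = 0, i.e. -2·(s^3 + 14s^2 + 39s - 54) = 0.
Factoring: (s + 9)(s + 6)(s - 1) = 0.

s = -9, -6, 1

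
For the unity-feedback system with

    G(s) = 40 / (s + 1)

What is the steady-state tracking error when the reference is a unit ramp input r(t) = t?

G(s) has no poles at the origin.
This is a Type 0 system; Kv = lim_{s→0} s·G(s) = 0, so the steady-state error for a ramp input is infinite.

e_ss = ∞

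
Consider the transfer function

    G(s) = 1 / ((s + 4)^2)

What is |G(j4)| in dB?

Substitute s = j4: numerator = 1, denominator = j32.
|G(j4)| = |1| / |j32| = 1 / 32 = 0.03125.
In decibels: 20·log₁₀(0.03125) ≈ -30.1 dB.

|G(j4)|_dB ≈ -30.1 dB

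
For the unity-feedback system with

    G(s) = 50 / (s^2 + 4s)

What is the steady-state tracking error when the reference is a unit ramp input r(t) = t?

e_ss = 0.08000

G(s) has one pole at the origin.
This is a Type 1 system. Kv = lim_{s→0} s·G(s) = 50/4 = 25/2.
e_ss = 1/Kv = 1/(25/2) = 2/25 ≈ 0.08000.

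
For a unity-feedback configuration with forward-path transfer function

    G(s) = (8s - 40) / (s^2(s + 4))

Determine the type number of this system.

Type 2

The denominator has 2 factors of s at the origin (free integrators), so this is a Type 2 system.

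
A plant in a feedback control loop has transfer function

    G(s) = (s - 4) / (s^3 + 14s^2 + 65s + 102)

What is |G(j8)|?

|G(j8)| ≈ 0.01126

Substitute s = j8: numerator = -4 + j8, denominator = -794 + j8.
|G(j8)| = |-4 + j8| / |-794 + j8| = 8.9443 / 794.04 ≈ 0.01126.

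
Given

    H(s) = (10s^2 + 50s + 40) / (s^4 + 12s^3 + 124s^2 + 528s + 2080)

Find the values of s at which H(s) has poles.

s = -4 ± 6j, -2 ± 6j

The poles are the roots of the denominator s^4 + 12s^3 + 124s^2 + 528s + 2080 = 0.
No real roots exist; factor into two real quadratics: (s^2 + 8s + 52)(s^2 + 4s + 40) = 0.
Each quadratic gives a conjugate pair via the quadratic formula.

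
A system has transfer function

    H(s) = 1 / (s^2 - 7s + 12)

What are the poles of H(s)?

s = 4, 3

The poles are the roots of the denominator s^2 - 7s + 12 = 0.
Factoring: (s - 4)(s - 3) = 0, so s = 4 and s = 3.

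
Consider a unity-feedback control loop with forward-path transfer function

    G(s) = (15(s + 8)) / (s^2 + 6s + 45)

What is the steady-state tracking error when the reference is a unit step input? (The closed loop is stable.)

G(s) has no poles at the origin.
This is a Type 0 system. Kp = lim_{s→0} G(s) = 120/45 = 8/3.
e_ss = 1/(1 + Kp) = 1/(1 + 8/3) = 3/11 ≈ 0.2727.

e_ss = 0.2727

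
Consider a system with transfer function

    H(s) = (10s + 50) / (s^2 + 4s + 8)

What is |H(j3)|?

|H(j3)| ≈ 4.842

Substitute s = j3: numerator = 50 + j30, denominator = -1 + j12.
|H(j3)| = |50 + j30| / |-1 + j12| = 58.310 / 12.042 ≈ 4.842.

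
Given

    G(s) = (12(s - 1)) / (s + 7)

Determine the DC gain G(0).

G(0) = -12/7 ≈ -1.714

Set s = 0: G(0) = (-12) / (7) = -12/7.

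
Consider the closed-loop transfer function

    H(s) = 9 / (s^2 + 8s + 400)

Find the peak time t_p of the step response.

Comparing s^2 + 8s + 400 to s^2 + 2ζωₙs + ωₙ²: ωₙ = 20 rad/s and ζ = 8/(2·20) = 0.2.
ζωₙ = 8/2 = 4, so ω_d = ωₙ√(1−ζ²) = √(ωₙ² − (ζωₙ)²) = √(400 − 4²) = √384 ≈ 19.60 rad/s.
t_p = π/ω_d = π/19.60 ≈ 0.1603 s.

t_p ≈ 0.1603 s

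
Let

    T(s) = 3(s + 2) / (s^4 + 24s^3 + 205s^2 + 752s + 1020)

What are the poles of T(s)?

The poles are the roots of the denominator s^4 + 24s^3 + 205s^2 + 752s + 1020 = 0.
Trying s = -10: the polynomial evaluates to 0, so (s + 10) is a factor.
Dividing out leaves s^3 + 14s^2 + 65s + 102 = 0.
This factors further as (s^2 + 8s + 17)(s + 6) = 0.

s = -4 ± j, -10, -6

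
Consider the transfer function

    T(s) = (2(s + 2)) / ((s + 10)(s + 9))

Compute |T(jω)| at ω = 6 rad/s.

|T(j6)| ≈ 0.1003

Substitute s = j6: numerator = 4 + j12, denominator = 54 + j114.
|T(j6)| = |4 + j12| / |54 + j114| = 12.649 / 126.14 ≈ 0.1003.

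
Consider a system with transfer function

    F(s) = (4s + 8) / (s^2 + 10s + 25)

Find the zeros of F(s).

s = -2

Set the numerator to zero: 4s + 8 = 0, i.e. 4·(s + 2) = 0.
So s = -2.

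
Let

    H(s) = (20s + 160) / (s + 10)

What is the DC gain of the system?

H(0) = 16

Set s = 0: H(0) = (160) / (10) = 16.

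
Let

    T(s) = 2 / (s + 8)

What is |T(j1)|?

Substitute s = j1: numerator = 2, denominator = 8 + j1.
|T(j1)| = |2| / |8 + j1| = 2 / 8.0623 ≈ 0.2481.

|T(j1)| ≈ 0.2481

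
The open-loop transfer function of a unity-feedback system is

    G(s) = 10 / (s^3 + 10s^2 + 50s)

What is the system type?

Type 1

Factor s from the denominator: s^3 + 10s^2 + 50s = s·(s^2 + 10s + 50).
There is 1 pole at the origin, so the system is Type 1.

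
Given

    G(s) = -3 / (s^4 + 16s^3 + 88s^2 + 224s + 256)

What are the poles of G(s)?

s = -4, -2 ± 2j, -8

The poles are the roots of the denominator s^4 + 16s^3 + 88s^2 + 224s + 256 = 0.
Trying s = -4: the polynomial evaluates to 0, so (s + 4) is a factor.
Dividing out leaves s^3 + 12s^2 + 40s + 64 = 0.
This factors further as (s^2 + 4s + 8)(s + 8) = 0.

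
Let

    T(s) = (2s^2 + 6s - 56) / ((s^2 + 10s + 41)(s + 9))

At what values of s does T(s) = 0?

Set the numerator to zero: 2s^2 + 6s - 56 = 0, i.e. 2·(s^2 + 3s - 28) = 0.
Factoring: (s - 4)(s + 7) = 0.

s = 4, -7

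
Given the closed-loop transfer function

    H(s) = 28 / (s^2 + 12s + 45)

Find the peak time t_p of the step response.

t_p ≈ 1.047 s

Comparing s^2 + 12s + 45 to s^2 + 2ζωₙs + ωₙ²: ωₙ = √45 ≈ 6.708 rad/s and ζ = 12/(2·√45) ≈ 0.8944.
ζωₙ = 12/2 = 6, so ω_d = ωₙ√(1−ζ²) = √(ωₙ² − (ζωₙ)²) = √(45 − 6²) = √9 = 3 rad/s.
t_p = π/ω_d = π/3 ≈ 1.047 s.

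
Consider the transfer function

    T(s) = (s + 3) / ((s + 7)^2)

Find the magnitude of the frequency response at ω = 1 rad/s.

Substitute s = j1: numerator = 3 + j1, denominator = 48 + j14.
|T(j1)| = |3 + j1| / |48 + j14| = 3.1623 / 50 ≈ 0.06325.

|T(j1)| ≈ 0.06325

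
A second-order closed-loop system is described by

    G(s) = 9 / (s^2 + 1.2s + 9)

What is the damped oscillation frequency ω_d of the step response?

ω_d ≈ 2.939 rad/s

Comparing s^2 + 1.2s + 9 to s^2 + 2ζωₙs + ωₙ²: ωₙ = 3 rad/s and ζ = 1.2/(2·3) = 0.2.
ζωₙ = 1.2/2 = 0.6, so ω_d = ωₙ√(1−ζ²) = √(ωₙ² − (ζωₙ)²) = √(9 − 0.6²) = √8.64 ≈ 2.939 rad/s.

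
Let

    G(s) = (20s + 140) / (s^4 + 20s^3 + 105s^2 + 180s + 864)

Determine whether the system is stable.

The denominator s^4 + 20s^3 + 105s^2 + 180s + 864 factors as (s^2 + 9)(s + 8)(s + 12), giving poles at s = ±3j, -8, -12.
Since the simple pole(s) at s = 3j, -3j lie on the jω-axis with none in the right half-plane, the system is marginally stable.

marginally stable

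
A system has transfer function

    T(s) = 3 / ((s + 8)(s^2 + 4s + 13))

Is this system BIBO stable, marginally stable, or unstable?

The poles can be read from the denominator factors: s = -8, -2 + 3j, -2 - 3j.
Since all poles lie strictly in the left half-plane, the system is stable.

stable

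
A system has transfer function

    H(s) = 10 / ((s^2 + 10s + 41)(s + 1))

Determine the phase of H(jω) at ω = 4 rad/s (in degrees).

At s = j4: numerator = 10, denominator = -135 + j140.
∠H = ∠num − ∠den = 0° − (133.96°) = -134.0°.

∠H(j4) ≈ -134.0°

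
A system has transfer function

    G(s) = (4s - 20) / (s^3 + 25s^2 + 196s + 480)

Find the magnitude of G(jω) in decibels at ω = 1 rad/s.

|G(j1)|_dB ≈ -27.7 dB

Substitute s = j1: numerator = -20 + j4, denominator = 455 + j195.
|G(j1)| = |-20 + j4| / |455 + j195| = 20.396 / 495.03 ≈ 0.04120.
In decibels: 20·log₁₀(0.04120) ≈ -27.7 dB.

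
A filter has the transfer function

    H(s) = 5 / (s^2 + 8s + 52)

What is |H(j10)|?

|H(j10)| ≈ 0.05359

Substitute s = j10: numerator = 5, denominator = -48 + j80.
|H(j10)| = |5| / |-48 + j80| = 5 / 93.295 ≈ 0.05359.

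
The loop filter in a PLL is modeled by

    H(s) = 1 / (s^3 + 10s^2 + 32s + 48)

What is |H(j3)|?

|H(j3)| ≈ 0.01238

Substitute s = j3: numerator = 1, denominator = -42 + j69.
|H(j3)| = |1| / |-42 + j69| = 1 / 80.777 ≈ 0.01238.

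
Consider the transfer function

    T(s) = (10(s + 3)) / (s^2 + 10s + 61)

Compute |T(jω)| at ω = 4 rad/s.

|T(j4)| ≈ 0.8305

Substitute s = j4: numerator = 30 + j40, denominator = 45 + j40.
|T(j4)| = |30 + j40| / |45 + j40| = 50 / 60.208 ≈ 0.8305.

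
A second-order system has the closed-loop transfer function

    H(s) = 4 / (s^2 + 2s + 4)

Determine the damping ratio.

ζ = 0.5

Compare the denominator to the standard form s^2 + 2ζωₙs + ωₙ².
ωₙ² = 4, so ωₙ = 2 rad/s.
2ζωₙ = 2, so ζ = 2/(2·2) = 0.5.
With ζ = 0.5 the response is underdamped.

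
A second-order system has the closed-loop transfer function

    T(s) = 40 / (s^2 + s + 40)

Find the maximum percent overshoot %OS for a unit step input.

Comparing s^2 + s + 40 to s^2 + 2ζωₙs + ωₙ²: ωₙ = √40 ≈ 6.325 rad/s and ζ = 1/(2·√40) ≈ 0.07906.
%OS = 100·exp(−πζ/√(1−ζ²)) = 100·exp(−π·0.07906/√(1−0.07906²)) ≈ 77.9%.

%OS ≈ 77.9%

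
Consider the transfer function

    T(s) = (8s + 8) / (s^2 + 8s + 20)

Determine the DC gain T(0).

Set s = 0: T(0) = (8) / (20) = 2/5.

T(0) = 2/5 ≈ 0.4000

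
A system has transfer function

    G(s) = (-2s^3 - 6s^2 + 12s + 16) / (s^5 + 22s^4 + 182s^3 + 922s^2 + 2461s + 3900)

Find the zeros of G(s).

Set the numerator to zero: -2s^3 - 6s^2 + 12s + 16 = 0, i.e. -2·(s^3 + 3s^2 - 6s - 8) = 0.
Factoring: (s - 2)(s + 1)(s + 4) = 0.

s = 2, -1, -4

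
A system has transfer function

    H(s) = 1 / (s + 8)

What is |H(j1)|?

|H(j1)| ≈ 0.1240

Substitute s = j1: numerator = 1, denominator = 8 + j1.
|H(j1)| = |1| / |8 + j1| = 1 / 8.0623 ≈ 0.1240.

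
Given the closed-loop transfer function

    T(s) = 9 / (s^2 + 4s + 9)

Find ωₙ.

Compare the denominator to the standard form s^2 + 2ζωₙs + ωₙ².
ωₙ² = 9, so ωₙ = 3 rad/s.

ωₙ = 3 rad/s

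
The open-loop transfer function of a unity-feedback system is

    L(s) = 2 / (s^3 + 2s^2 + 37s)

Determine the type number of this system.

Factor s from the denominator: s^3 + 2s^2 + 37s = s·(s^2 + 2s + 37).
There is 1 pole at the origin, so the system is Type 1.

Type 1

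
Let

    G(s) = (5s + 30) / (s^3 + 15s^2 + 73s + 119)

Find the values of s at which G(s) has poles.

The poles are the roots of the denominator s^3 + 15s^2 + 73s + 119 = 0.
Trying s = -7: the polynomial evaluates to 0, so (s + 7) is a factor.
Dividing out leaves s^2 + 8s + 17 = 0.
The quadratic formula then gives s = -4 ± 1j.

s = -4 ± j, -7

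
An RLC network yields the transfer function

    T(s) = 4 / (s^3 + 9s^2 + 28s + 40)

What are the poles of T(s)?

The poles are the roots of the denominator s^3 + 9s^2 + 28s + 40 = 0.
Trying s = -5: the polynomial evaluates to 0, so (s + 5) is a factor.
Dividing out leaves s^2 + 4s + 8 = 0.
The quadratic formula then gives s = -2 ± 2j.

s = -2 + 2j, -2 - 2j, -5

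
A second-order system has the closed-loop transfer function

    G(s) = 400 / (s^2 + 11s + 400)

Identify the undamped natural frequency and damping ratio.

ωₙ = 20 rad/s, ζ = 0.275

Compare the denominator to the standard form s^2 + 2ζωₙs + ωₙ².
ωₙ² = 400, so ωₙ = 20 rad/s.
2ζωₙ = 11, so ζ = 11/(2·20) = 0.275.
With ζ = 0.275 the response is underdamped.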